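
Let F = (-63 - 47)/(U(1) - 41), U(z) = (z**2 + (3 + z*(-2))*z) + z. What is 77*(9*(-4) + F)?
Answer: -48433/19 ≈ -2549.1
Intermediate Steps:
U(z) = z + z**2 + z*(3 - 2*z) (U(z) = (z**2 + (3 - 2*z)*z) + z = (z**2 + z*(3 - 2*z)) + z = z + z**2 + z*(3 - 2*z))
F = 55/19 (F = (-63 - 47)/(1*(4 - 1*1) - 41) = -110/(1*(4 - 1) - 41) = -110/(1*3 - 41) = -110/(3 - 41) = -110/(-38) = -110*(-1/38) = 55/19 ≈ 2.8947)
77*(9*(-4) + F) = 77*(9*(-4) + 55/19) = 77*(-36 + 55/19) = 77*(-629/19) = -48433/19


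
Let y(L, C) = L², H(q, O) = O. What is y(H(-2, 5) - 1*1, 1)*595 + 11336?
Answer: 20856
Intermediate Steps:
y(H(-2, 5) - 1*1, 1)*595 + 11336 = (5 - 1*1)²*595 + 11336 = (5 - 1)²*595 + 11336 = 4²*595 + 11336 = 16*595 + 11336 = 9520 + 11336 = 20856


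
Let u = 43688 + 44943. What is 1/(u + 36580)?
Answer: 1/125211 ≈ 7.9865e-6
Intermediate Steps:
u = 88631
1/(u + 36580) = 1/(88631 + 36580) = 1/125211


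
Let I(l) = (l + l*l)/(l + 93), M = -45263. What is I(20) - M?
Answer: 5115139/113 ≈ 45267.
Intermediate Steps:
I(l) = (l + l²)/(93 + l)
I(20) - M = 20*(1 + 20)/(93 + 20) - 1*(-45263) = 20*21/113 + 45263 = 20*(1/113)*21 + 45263 = 420/113 + 45263 = 5115139/113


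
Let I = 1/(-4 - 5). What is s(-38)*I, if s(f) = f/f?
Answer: -1/9 ≈ -0.11111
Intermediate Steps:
s(f) = 1
I = -1/9 (I = 1/(-9) = -1/9 ≈ -0.11111)
s(-38)*I = 1*(-1/9) = -1/9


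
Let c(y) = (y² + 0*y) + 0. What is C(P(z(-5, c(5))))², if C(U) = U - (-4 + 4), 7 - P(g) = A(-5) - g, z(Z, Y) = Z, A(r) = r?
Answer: 49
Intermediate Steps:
c(y) = y² (c(y) = (y² + 0) + 0 = y² + 0 = y²)
P(g) = 12 + g (P(g) = 7 - (-5 - g) = 7 + (5 + g) = 12 + g)
C(U) = U (C(U) = U - 1*0 = U + 0 = U)
C(P(z(-5, c(5))))² = (12 - 5)² = 7² = 49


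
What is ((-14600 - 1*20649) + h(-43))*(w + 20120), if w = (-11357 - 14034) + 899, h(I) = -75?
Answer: 154436528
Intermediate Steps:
w = -24492 (w = -25391 + 899 = -24492)
((-14600 - 1*20649) + h(-43))*(w + 20120) = ((-14600 - 1*20649) - 75)*(-24492 + 20120) = ((-14600 - 20649) - 75)*(-4372) = (-35249 - 75)*(-4372) = -35324*(-4372) = 154436528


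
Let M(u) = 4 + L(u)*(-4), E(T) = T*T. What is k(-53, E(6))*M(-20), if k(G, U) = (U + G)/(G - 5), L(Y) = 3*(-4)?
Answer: 442/29 ≈ 15.241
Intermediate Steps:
L(Y) = -12
E(T) = T**2
k(G, U) = (G + U)/(-5 + G)
M(u) = 52 (M(u) = 4 - 12*(-4) = 4 + 48 = 52)
k(-53, E(6))*M(-20) = ((-53 + 6**2)/(-5 - 53))*52 = ((-53 + 36)/(-58))*52 = -1/58*(-17)*52 = (17/58)*52 = 442/29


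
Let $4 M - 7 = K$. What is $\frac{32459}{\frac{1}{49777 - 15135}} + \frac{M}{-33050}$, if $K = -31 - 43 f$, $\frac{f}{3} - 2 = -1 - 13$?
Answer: $\frac{37162896607519}{33050} \approx 1.1244 \cdot 10^{9}$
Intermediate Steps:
$f = -36$ ($f = 6 + 3 \left(-1 - 13\right) = 6 + 3 \left(-14\right) = 6 - 42 = -36$)
$K = 1517$ ($K = -31 - -1548 = -31 + 1548 = 1517$)
$M = 381$ ($M = \frac{7}{4} + \frac{1}{4} \cdot 1517 = \frac{7}{4} + \frac{1517}{4} = 381$)
$\frac{32459}{\frac{1}{49777 - 15135}} + \frac{M}{-33050} = \frac{32459}{\frac{1}{49777 - 15135}} + \frac{381}{-33050} = \frac{32459}{\frac{1}{34642}} + 381 \left(- \frac{1}{33050}\right) = 32459 \frac{1}{\frac{1}{34642}} - \frac{381}{33050} = 32459 \cdot 34642 - \frac{381}{33050} = 1124444678 - \frac{381}{33050} = \frac{37162896607519}{33050}$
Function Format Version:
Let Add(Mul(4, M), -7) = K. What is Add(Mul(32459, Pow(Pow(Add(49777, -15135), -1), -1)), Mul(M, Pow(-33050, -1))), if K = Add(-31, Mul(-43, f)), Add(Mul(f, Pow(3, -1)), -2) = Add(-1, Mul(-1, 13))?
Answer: Rational(37162896607519, 33050) ≈ 1.1244e+9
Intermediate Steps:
f = -36 (f = Add(6, Mul(3, Add(-1, Mul(-1, 13)))) = Add(6, Mul(3, Add(-1, -13))) = Add(6, Mul(3, -14)) = Add(6, -42) = -36)
K = 1517 (K = Add(-31, Mul(-43, -36)) = Add(-31, 1548) = 1517)
M = 381 (M = Add(Rational(7, 4), Mul(Rational(1, 4), 1517)) = Add(Rational(7, 4), Rational(1517, 4)) = 381)
Add(Mul(32459, Pow(Pow(Add(49777, -15135), -1), -1)), Mul(M, Pow(-33050, -1))) = Add(Mul(32459, Pow(Pow(Add(49777, -15135), -1), -1)), Mul(381, Pow(-33050, -1))) = Add(Mul(32459, Pow(Pow(34642, -1), -1)), Mul(381, Rational(-1, 33050))) = Add(Mul(32459, Pow(Rational(1, 34642), -1)), Rational(-381, 33050)) = Add(Mul(32459, 34642), Rational(-381, 33050)) = Add(1124444678, Rational(-381, 33050)) = Rational(37162896607519, 33050)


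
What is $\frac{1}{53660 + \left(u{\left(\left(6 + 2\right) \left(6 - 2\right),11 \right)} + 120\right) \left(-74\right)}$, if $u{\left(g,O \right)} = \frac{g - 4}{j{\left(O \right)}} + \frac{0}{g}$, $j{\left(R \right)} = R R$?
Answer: $\frac{121}{5416308} \approx 2.234 \cdot 10^{-5}$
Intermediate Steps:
$j{\left(R \right)} = R^{2}$
$u{\left(g,O \right)} = \frac{-4 + g}{O^{2}}$ ($u{\left(g,O \right)} = \frac{g - 4}{O^{2}} + \frac{0}{g} = \frac{-4 + g}{O^{2}} + 0 = \frac{-4 + g}{O^{2}}$)
$\frac{1}{53660 + \left(u{\left(\left(6 + 2\right) \left(6 - 2\right),11 \right)} + 120\right) \left(-74\right)} = \frac{1}{53660 + \left(\frac{-4 + \left(6 + 2\right) \left(6 - 2\right)}{121} + 120\right) \left(-74\right)} = \frac{1}{53660 + \left(\frac{-4 + 8 \cdot 4}{121} + 120\right) \left(-74\right)} = \frac{1}{53660 + \left(\frac{-4 + 32}{121} + 120\right) \left(-74\right)} = \frac{1}{53660 + \left(\frac{1}{121} \cdot 28 + 120\right) \left(-74\right)} = \frac{1}{53660 + \left(\frac{28}{121} + 120\right) \left(-74\right)} = \frac{1}{53660 + \frac{14548}{121} \left(-74\right)} = \frac{1}{53660 - \frac{1076552}{121}} = \frac{1}{\frac{5416308}{121}} = \frac{121}{5416308}$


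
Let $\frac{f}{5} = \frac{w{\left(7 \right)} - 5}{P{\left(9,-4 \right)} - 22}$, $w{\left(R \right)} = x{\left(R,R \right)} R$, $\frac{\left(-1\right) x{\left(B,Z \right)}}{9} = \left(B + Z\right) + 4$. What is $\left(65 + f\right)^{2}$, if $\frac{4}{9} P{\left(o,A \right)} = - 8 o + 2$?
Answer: $\frac{1205825625}{128881} \approx 9356.1$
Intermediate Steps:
$P{\left(o,A \right)} = \frac{9}{2} - 18 o$ ($P{\left(o,A \right)} = \frac{9 \left(- 8 o + 2\right)}{4} = \frac{9 \left(2 - 8 o\right)}{4} = \frac{9}{2} - 18 o$)
$x{\left(B,Z \right)} = -36 - 9 B - 9 Z$ ($x{\left(B,Z \right)} = - 9 \left(\left(B + Z\right) + 4\right) = - 9 \left(4 + B + Z\right) = -36 - 9 B - 9 Z$)
$w{\left(R \right)} = R \left(-36 - 18 R\right)$ ($w{\left(R \right)} = \left(-36 - 9 R - 9 R\right) R = \left(-36 - 18 R\right) R = R \left(-36 - 18 R\right)$)
$f = \frac{11390}{359}$ ($f = 5 \frac{\left(-18\right) 7 \left(2 + 7\right) - 5}{\left(\frac{9}{2} - 162\right) - 22} = 5 \frac{\left(-18\right) 7 \cdot 9 - 5}{\left(\frac{9}{2} - 162\right) - 22} = 5 \frac{-1134 - 5}{- \frac{315}{2} - 22} = 5 \left(- \frac{1139}{- \frac{359}{2}}\right) = 5 \left(\left(-1139\right) \left(- \frac{2}{359}\right)\right) = 5 \cdot \frac{2278}{359} = \frac{11390}{359} \approx 31.727$)
$\left(65 + f\right)^{2} = \left(65 + \frac{11390}{359}\right)^{2} = \left(\frac{34725}{359}\right)^{2} = \frac{1205825625}{128881}$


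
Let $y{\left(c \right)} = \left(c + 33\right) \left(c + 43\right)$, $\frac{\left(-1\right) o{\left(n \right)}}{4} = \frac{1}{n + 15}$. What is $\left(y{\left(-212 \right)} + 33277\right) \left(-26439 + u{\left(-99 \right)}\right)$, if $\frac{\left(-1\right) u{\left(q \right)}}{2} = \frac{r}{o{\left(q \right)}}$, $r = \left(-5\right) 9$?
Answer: $-1559548872$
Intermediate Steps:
$r = -45$
$o{\left(n \right)} = - \frac{4}{15 + n}$ ($o{\left(n \right)} = - \frac{4}{n + 15} = - \frac{4}{15 + n}$)
$u{\left(q \right)} = - \frac{675}{2} - \frac{45 q}{2}$ ($u{\left(q \right)} = - 2 \left(- \frac{45}{\left(-4\right) \frac{1}{15 + q}}\right) = - 2 \left(- 45 \left(- \frac{15}{4} - \frac{q}{4}\right)\right) = - 2 \left(\frac{675}{4} + \frac{45 q}{4}\right) = - \frac{675}{2} - \frac{45 q}{2}$)
$y{\left(c \right)} = \left(33 + c\right) \left(43 + c\right)$
$\left(y{\left(-212 \right)} + 33277\right) \left(-26439 + u{\left(-99 \right)}\right) = \left(\left(1419 + \left(-212\right)^{2} + 76 \left(-212\right)\right) + 33277\right) \left(-26439 - -1890\right) = \left(\left(1419 + 44944 - 16112\right) + 33277\right) \left(-26439 + \left(- \frac{675}{2} + \frac{4455}{2}\right)\right) = \left(30251 + 33277\right) \left(-26439 + 1890\right) = 63528 \left(-24549\right) = -1559548872$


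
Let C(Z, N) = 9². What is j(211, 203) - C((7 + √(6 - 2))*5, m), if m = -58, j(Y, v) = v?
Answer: 122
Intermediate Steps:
C(Z, N) = 81
j(211, 203) - C((7 + √(6 - 2))*5, m) = 203 - 1*81 = 203 - 81 = 122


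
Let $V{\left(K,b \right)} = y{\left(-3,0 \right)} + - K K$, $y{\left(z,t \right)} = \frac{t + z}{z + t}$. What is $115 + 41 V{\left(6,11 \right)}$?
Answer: $-1320$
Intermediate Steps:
$y{\left(z,t \right)} = 1$ ($y{\left(z,t \right)} = \frac{t + z}{t + z} = 1$)
$V{\left(K,b \right)} = 1 - K^{2}$ ($V{\left(K,b \right)} = 1 + - K K = 1 - K^{2}$)
$115 + 41 V{\left(6,11 \right)} = 115 + 41 \left(1 - 6^{2}\right) = 115 + 41 \left(1 - 36\right) = 115 + 41 \left(-35\right) = 115 - 1435 = -1320$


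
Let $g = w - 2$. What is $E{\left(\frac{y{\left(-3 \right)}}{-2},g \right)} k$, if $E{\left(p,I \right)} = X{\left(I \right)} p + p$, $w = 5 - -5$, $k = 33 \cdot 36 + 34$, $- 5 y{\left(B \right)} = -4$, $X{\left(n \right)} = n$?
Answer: $- \frac{21996}{5} \approx -4399.2$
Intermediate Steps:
$y{\left(B \right)} = \frac{4}{5}$ ($y{\left(B \right)} = \left(- \frac{1}{5}\right) \left(-4\right) = \frac{4}{5}$)
$k = 1222$ ($k = 1188 + 34 = 1222$)
$w = 10$ ($w = 5 + 5 = 10$)
$g = 8$ ($g = 10 - 2 = 8$)
$E{\left(p,I \right)} = p + I p$ ($E{\left(p,I \right)} = I p + p = p + I p$)
$E{\left(\frac{y{\left(-3 \right)}}{-2},g \right)} k = \frac{4}{5 \left(-2\right)} \left(1 + 8\right) 1222 = \frac{4}{5} \left(- \frac{1}{2}\right) 9 \cdot 1222 = \left(- \frac{2}{5}\right) 9 \cdot 1222 = \left(- \frac{18}{5}\right) 1222 = - \frac{21996}{5}$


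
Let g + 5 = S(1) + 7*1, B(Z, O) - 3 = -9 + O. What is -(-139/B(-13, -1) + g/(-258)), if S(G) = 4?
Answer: -5970/301 ≈ -19.834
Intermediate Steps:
B(Z, O) = -6 + O (B(Z, O) = 3 + (-9 + O) = -6 + O)
g = 6 (g = -5 + (4 + 7*1) = -5 + (4 + 7) = -5 + 11 = 6)
-(-139/B(-13, -1) + g/(-258)) = -(-139/(-6 - 1) + 6/(-258)) = -(-139/(-7) + 6*(-1/258)) = -(-139*(-1/7) - 1/43) = -(139/7 - 1/43) = -1*5970/301 = -5970/301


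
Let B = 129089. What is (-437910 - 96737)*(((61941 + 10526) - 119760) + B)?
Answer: -43731986012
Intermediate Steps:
(-437910 - 96737)*(((61941 + 10526) - 119760) + B) = (-437910 - 96737)*(((61941 + 10526) - 119760) + 129089) = -534647*((72467 - 119760) + 129089) = -534647*(-47293 + 129089) = -534647*81796 = -43731986012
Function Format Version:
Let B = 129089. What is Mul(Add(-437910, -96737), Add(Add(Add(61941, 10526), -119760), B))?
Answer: -43731986012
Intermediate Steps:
Mul(Add(-437910, -96737), Add(Add(Add(61941, 10526), -119760), B)) = Mul(Add(-437910, -96737), Add(Add(Add(61941, 10526), -119760), 129089)) = Mul(-534647, Add(Add(72467, -119760), 129089)) = Mul(-534647, Add(-47293, 129089)) = Mul(-534647, 81796) = -43731986012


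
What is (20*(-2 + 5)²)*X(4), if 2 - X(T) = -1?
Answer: 540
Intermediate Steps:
X(T) = 3 (X(T) = 2 - 1*(-1) = 2 + 1 = 3)
(20*(-2 + 5)²)*X(4) = (20*(-2 + 5)²)*3 = (20*3²)*3 = (20*9)*3 = 180*3 = 540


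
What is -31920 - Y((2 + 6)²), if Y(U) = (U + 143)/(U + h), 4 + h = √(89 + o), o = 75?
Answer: -27422385/859 + 207*√41/1718 ≈ -31923.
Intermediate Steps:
h = -4 + 2*√41 (h = -4 + √(89 + 75) = -4 + √164 = -4 + 2*√41 ≈ 8.8062)
Y(U) = (143 + U)/(-4 + U + 2*√41) (Y(U) = (U + 143)/(U + (-4 + 2*√41)) = (143 + U)/(-4 + U + 2*√41))
-31920 - Y((2 + 6)²) = -31920 - (143 + (2 + 6)²)/(-4 + (2 + 6)² + 2*√41) = -31920 - (143 + 8²)/(-4 + 8² + 2*√41) = -31920 - (143 + 64)/(-4 + 64 + 2*√41) = -31920 - 207/(60 + 2*√41)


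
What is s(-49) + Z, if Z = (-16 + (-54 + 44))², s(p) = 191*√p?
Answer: 676 + 1337*I ≈ 676.0 + 1337.0*I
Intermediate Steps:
Z = 676 (Z = (-16 - 10)² = (-26)² = 676)
s(-49) + Z = 191*√(-49) + 676 = 191*(7*I) + 676 = 1337*I + 676 = 676 + 1337*I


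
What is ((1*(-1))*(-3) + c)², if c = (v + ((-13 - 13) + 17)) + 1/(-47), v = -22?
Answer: 1734489/2209 ≈ 785.19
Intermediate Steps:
c = -1458/47 (c = (-22 + ((-13 - 13) + 17)) + 1/(-47) = (-22 + (-26 + 17)) - 1/47 = (-22 - 9) - 1/47 = -31 - 1/47 = -1458/47 ≈ -31.021)
((1*(-1))*(-3) + c)² = ((1*(-1))*(-3) - 1458/47)² = (-1*(-3) - 1458/47)² = (3 - 1458/47)² = (-1317/47)² = 1734489/2209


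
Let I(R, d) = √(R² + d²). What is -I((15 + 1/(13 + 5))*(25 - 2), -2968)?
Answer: -√2892974065/18 ≈ -2988.1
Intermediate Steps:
-I((15 + 1/(13 + 5))*(25 - 2), -2968) = -√(((15 + 1/(13 + 5))*(25 - 2))² + (-2968)²) = -√(((15 + 1/18)*23)² + 8809024) = -√(((271/18)*23)² + 8809024) = -√((6233/18)² + 8809024) = -√(38850289/324 + 8809024) = -√(2892974065/324) = -√2892974065/18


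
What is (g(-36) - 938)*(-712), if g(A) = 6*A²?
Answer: -4868656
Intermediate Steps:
(g(-36) - 938)*(-712) = (6*(-36)² - 938)*(-712) = (6*1296 - 938)*(-712) = (7776 - 938)*(-712) = 6838*(-712) = -4868656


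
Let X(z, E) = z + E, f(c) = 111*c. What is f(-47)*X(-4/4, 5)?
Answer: -20868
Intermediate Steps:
X(z, E) = E + z
f(-47)*X(-4/4, 5) = (111*(-47))*(5 - 4/4) = -5217*(5 - 4*¼) = -5217*(5 - 1) = -5217*4 = -20868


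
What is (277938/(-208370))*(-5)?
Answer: 138969/20837 ≈ 6.6693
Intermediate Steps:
(277938/(-208370))*(-5) = (277938*(-1/208370))*(-5) = -138969/104185*(-5) = 138969/20837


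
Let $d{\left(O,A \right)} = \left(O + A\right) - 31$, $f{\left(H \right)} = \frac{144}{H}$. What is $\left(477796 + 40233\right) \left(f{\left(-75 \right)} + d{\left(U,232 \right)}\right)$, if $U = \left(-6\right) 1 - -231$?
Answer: $\frac{5492143458}{25} \approx 2.1969 \cdot 10^{8}$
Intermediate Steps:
$U = 225$ ($U = -6 + 231 = 225$)
$d{\left(O,A \right)} = -31 + A + O$ ($d{\left(O,A \right)} = \left(A + O\right) - 31 = -31 + A + O$)
$\left(477796 + 40233\right) \left(f{\left(-75 \right)} + d{\left(U,232 \right)}\right) = \left(477796 + 40233\right) \left(\frac{144}{-75} + \left(-31 + 232 + 225\right)\right) = 518029 \left(144 \left(- \frac{1}{75}\right) + 426\right) = 518029 \left(- \frac{48}{25} + 426\right) = 518029 \cdot \frac{10602}{25} = \frac{5492143458}{25}$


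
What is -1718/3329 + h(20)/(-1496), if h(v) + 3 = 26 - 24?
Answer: -2566799/4980184 ≈ -0.51540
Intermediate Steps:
h(v) = -1 (h(v) = -3 + (26 - 24) = -3 + 2 = -1)
-1718/3329 + h(20)/(-1496) = -1718/3329 - 1/(-1496) = -1718*1/3329 - 1*(-1/1496) = -1718/3329 + 1/1496 = -2566799/4980184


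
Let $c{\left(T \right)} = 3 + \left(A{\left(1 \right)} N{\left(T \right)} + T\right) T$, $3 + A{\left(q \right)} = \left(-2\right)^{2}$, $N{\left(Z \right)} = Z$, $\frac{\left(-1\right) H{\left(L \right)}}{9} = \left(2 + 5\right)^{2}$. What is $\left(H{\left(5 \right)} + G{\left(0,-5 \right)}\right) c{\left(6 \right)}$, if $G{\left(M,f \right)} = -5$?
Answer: $-33450$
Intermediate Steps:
$H{\left(L \right)} = -441$ ($H{\left(L \right)} = - 9 \left(2 + 5\right)^{2} = - 9 \cdot 7^{2} = \left(-9\right) 49 = -441$)
$A{\left(q \right)} = 1$ ($A{\left(q \right)} = -3 + \left(-2\right)^{2} = -3 + 4 = 1$)
$c{\left(T \right)} = 3 + 2 T^{2}$ ($c{\left(T \right)} = 3 + \left(1 T + T\right) T = 3 + \left(T + T\right) T = 3 + 2 T T = 3 + 2 T^{2}$)
$\left(H{\left(5 \right)} + G{\left(0,-5 \right)}\right) c{\left(6 \right)} = \left(-441 - 5\right) \left(3 + 2 \cdot 6^{2}\right) = - 446 \left(3 + 2 \cdot 36\right) = - 446 \left(3 + 72\right) = \left(-446\right) 75 = -33450$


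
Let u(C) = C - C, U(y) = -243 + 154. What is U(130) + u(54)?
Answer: -89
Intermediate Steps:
U(y) = -89
u(C) = 0
U(130) + u(54) = -89 + 0 = -89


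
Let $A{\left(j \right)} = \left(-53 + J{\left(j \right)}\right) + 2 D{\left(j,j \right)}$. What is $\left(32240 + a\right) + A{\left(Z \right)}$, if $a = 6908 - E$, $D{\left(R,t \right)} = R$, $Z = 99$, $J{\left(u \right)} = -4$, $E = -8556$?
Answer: $47845$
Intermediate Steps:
$a = 15464$ ($a = 6908 - -8556 = 6908 + 8556 = 15464$)
$A{\left(j \right)} = -57 + 2 j$ ($A{\left(j \right)} = \left(-53 - 4\right) + 2 j = -57 + 2 j$)
$\left(32240 + a\right) + A{\left(Z \right)} = \left(32240 + 15464\right) + \left(-57 + 2 \cdot 99\right) = 47704 + \left(-57 + 198\right) = 47704 + 141 = 47845$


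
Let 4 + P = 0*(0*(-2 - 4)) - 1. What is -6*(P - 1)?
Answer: 36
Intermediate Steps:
P = -5 (P = -4 + (0*(0*(-2 - 4)) - 1) = -4 + (0*(0*(-6)) - 1) = -4 + (0*0 - 1) = -4 + (0 - 1) = -4 - 1 = -5)
-6*(P - 1) = -6*(-5 - 1) = -6*(-6) = 36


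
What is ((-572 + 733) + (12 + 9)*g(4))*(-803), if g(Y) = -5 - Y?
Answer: 22484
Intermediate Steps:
((-572 + 733) + (12 + 9)*g(4))*(-803) = ((-572 + 733) + (12 + 9)*(-5 - 1*4))*(-803) = (161 + 21*(-5 - 4))*(-803) = (161 + 21*(-9))*(-803) = (161 - 189)*(-803) = -28*(-803) = 22484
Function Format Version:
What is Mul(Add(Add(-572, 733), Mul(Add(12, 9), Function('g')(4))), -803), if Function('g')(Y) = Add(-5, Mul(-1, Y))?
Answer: 22484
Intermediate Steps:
Mul(Add(Add(-572, 733), Mul(Add(12, 9), Function('g')(4))), -803) = Mul(Add(Add(-572, 733), Mul(Add(12, 9), Add(-5, Mul(-1, 4)))), -803) = Mul(Add(161, Mul(21, Add(-5, -4))), -803) = Mul(Add(161, Mul(21, -9)), -803) = Mul(Add(161, -189), -803) = Mul(-28, -803) = 22484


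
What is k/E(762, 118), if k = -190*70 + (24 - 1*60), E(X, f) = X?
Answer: -6668/381 ≈ -17.501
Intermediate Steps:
k = -13336 (k = -13300 + (24 - 60) = -13300 - 36 = -13336)
k/E(762, 118) = -13336/762 = -13336*1/762 = -6668/381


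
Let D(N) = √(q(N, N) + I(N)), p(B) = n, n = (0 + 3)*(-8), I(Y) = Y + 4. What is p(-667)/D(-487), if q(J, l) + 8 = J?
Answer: 4*I*√978/163 ≈ 0.76744*I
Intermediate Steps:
q(J, l) = -8 + J
I(Y) = 4 + Y
n = -24 (n = 3*(-8) = -24)
p(B) = -24
D(N) = √(-4 + 2*N) (D(N) = √((-8 + N) + (4 + N)) = √(-4 + 2*N))
p(-667)/D(-487) = -24/√(-4 + 2*(-487)) = -24/√(-4 - 974) = -24*(-I*√978/978) = -(-4)*I*√978/163 = 4*I*√978/163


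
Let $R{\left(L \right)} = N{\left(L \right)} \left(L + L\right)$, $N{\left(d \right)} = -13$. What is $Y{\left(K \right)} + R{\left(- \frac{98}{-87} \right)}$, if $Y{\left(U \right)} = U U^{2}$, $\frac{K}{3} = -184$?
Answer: $- \frac{14633107444}{87} \approx -1.682 \cdot 10^{8}$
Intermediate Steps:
$K = -552$ ($K = 3 \left(-184\right) = -552$)
$R{\left(L \right)} = - 26 L$ ($R{\left(L \right)} = - 13 \left(L + L\right) = - 13 \cdot 2 L = - 26 L$)
$Y{\left(U \right)} = U^{3}$
$Y{\left(K \right)} + R{\left(- \frac{98}{-87} \right)} = \left(-552\right)^{3} - 26 \left(- \frac{98}{-87}\right) = -168196608 - 26 \left(\left(-98\right) \left(- \frac{1}{87}\right)\right) = -168196608 - \frac{2548}{87} = - \frac{14633107444}{87}$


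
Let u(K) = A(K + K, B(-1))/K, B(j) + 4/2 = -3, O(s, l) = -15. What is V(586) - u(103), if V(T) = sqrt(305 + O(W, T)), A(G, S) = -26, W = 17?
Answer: 26/103 + sqrt(290) ≈ 17.282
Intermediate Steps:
B(j) = -5 (B(j) = -2 - 3 = -5)
V(T) = sqrt(290) (V(T) = sqrt(305 - 15) = sqrt(290))
u(K) = -26/K
V(586) - u(103) = sqrt(290) - (-26)/103 = sqrt(290) - 1*(-26/103) = sqrt(290) + 26/103 = 26/103 + sqrt(290)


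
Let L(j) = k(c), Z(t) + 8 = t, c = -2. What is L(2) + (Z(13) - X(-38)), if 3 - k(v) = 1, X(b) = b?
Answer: 45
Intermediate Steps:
k(v) = 2 (k(v) = 3 - 1*1 = 3 - 1 = 2)
Z(t) = -8 + t
L(j) = 2
L(2) + (Z(13) - X(-38)) = 2 + ((-8 + 13) - 1*(-38)) = 2 + (5 + 38) = 2 + 43 = 45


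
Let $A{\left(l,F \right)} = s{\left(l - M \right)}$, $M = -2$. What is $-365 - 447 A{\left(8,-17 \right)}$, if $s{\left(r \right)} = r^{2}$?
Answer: $-45065$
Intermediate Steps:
$A{\left(l,F \right)} = \left(2 + l\right)^{2}$ ($A{\left(l,F \right)} = \left(l - -2\right)^{2} = \left(l + 2\right)^{2} = \left(2 + l\right)^{2}$)
$-365 - 447 A{\left(8,-17 \right)} = -365 - 447 \left(2 + 8\right)^{2} = -365 - 447 \cdot 10^{2} = -365 - 44700 = -45065$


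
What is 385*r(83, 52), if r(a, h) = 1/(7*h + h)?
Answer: 385/416 ≈ 0.92548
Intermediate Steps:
r(a, h) = 1/(8*h)
385*r(83, 52) = 385*((⅛)/52) = 385*((⅛)*(1/52)) = 385*(1/416) = 385/416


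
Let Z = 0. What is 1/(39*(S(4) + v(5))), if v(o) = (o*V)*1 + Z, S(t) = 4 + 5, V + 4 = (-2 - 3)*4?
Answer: -1/4329 ≈ -0.00023100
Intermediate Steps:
V = -24 (V = -4 + (-2 - 3)*4 = -4 - 5*4 = -4 - 20 = -24)
S(t) = 9
v(o) = -24*o (v(o) = (o*(-24))*1 + 0 = -24*o*1 + 0 = -24*o + 0 = -24*o)
1/(39*(S(4) + v(5))) = 1/(39*(9 - 24*5)) = 1/(39*(9 - 120)) = (1/39)/(-111) = (1/39)*(-1/111) = -1/4329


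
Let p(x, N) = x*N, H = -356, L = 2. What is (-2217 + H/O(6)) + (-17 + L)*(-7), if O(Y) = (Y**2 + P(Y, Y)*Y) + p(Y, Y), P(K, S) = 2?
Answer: -44441/21 ≈ -2116.2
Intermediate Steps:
p(x, N) = N*x
O(Y) = 2*Y + 2*Y**2 (O(Y) = (Y**2 + 2*Y) + Y*Y = (Y**2 + 2*Y) + Y**2 = 2*Y + 2*Y**2)
(-2217 + H/O(6)) + (-17 + L)*(-7) = (-2217 - 356*1/(12*(1 + 6))) + (-17 + 2)*(-7) = (-2217 - 356/(2*6*7)) - 15*(-7) = (-2217 - 356/84) + 105 = (-2217 - 356*1/84) + 105 = (-2217 - 89/21) + 105 = -46646/21 + 105 = -44441/21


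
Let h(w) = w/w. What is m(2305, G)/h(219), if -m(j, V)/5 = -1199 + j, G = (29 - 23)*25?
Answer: -5530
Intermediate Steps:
h(w) = 1
G = 150 (G = 6*25 = 150)
m(j, V) = 5995 - 5*j (m(j, V) = -5*(-1199 + j) = 5995 - 5*j)
m(2305, G)/h(219) = (5995 - 5*2305)/1 = (5995 - 11525)*1 = -5530*1 = -5530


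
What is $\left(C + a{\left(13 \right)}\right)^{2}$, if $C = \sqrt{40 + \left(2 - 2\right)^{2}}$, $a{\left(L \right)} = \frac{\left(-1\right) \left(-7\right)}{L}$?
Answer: $\frac{6809}{169} + \frac{28 \sqrt{10}}{13} \approx 47.101$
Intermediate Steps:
$a{\left(L \right)} = \frac{7}{L}$
$C = 2 \sqrt{10}$ ($C = \sqrt{40 + 0^{2}} = \sqrt{40 + 0} = \sqrt{40} = 2 \sqrt{10} \approx 6.3246$)
$\left(C + a{\left(13 \right)}\right)^{2} = \left(2 \sqrt{10} + \frac{7}{13}\right)^{2} = \left(\frac{7}{13} + 2 \sqrt{10}\right)^{2}$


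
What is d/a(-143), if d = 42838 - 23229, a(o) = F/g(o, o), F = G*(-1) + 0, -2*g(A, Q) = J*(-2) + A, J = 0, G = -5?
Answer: 2804087/10 ≈ 2.8041e+5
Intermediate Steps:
g(A, Q) = -A/2 (g(A, Q) = -(0*(-2) + A)/2 = -(0 + A)/2 = -A/2)
F = 5 (F = -5*(-1) + 0 = 5 + 0 = 5)
a(o) = -10/o (a(o) = 5/((-o/2)) = 5*(-2/o) = -10/o)
d = 19609
d/a(-143) = 19609/((-10/(-143))) = 19609/((-10*(-1/143))) = 19609/(10/143) = 19609*(143/10) = 2804087/10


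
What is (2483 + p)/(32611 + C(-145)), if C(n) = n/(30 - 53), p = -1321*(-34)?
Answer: 363377/250066 ≈ 1.4531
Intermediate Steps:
p = 44914
C(n) = -n/23 (C(n) = n/(-23) = -n/23)
(2483 + p)/(32611 + C(-145)) = (2483 + 44914)/(32611 - 1/23*(-145)) = 47397/(32611 + 145/23) = 47397/(750198/23) = 47397*(23/750198) = 363377/250066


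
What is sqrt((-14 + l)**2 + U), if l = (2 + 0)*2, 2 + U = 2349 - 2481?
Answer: I*sqrt(34) ≈ 5.8309*I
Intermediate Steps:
U = -134 (U = -2 + (2349 - 2481) = -2 - 132 = -134)
l = 4 (l = 2*2 = 4)
sqrt((-14 + l)**2 + U) = sqrt((-14 + 4)**2 - 134) = sqrt((-10)**2 - 134) = sqrt(100 - 134) = sqrt(-34) = I*sqrt(34)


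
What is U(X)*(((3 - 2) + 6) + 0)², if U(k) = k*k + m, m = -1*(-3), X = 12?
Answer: 7203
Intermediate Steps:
m = 3
U(k) = 3 + k² (U(k) = k*k + 3 = k² + 3 = 3 + k²)
U(X)*(((3 - 2) + 6) + 0)² = (3 + 12²)*(((3 - 2) + 6) + 0)² = (3 + 144)*((1 + 6) + 0)² = 147*(7 + 0)² = 147*7² = 147*49 = 7203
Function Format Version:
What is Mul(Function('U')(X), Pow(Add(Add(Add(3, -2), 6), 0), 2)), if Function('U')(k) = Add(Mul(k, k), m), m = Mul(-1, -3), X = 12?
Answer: 7203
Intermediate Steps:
m = 3
Function('U')(k) = Add(3, Pow(k, 2)) (Function('U')(k) = Add(Mul(k, k), 3) = Add(Pow(k, 2), 3) = Add(3, Pow(k, 2)))
Mul(Function('U')(X), Pow(Add(Add(Add(3, -2), 6), 0), 2)) = Mul(Add(3, Pow(12, 2)), Pow(Add(Add(Add(3, -2), 6), 0), 2)) = Mul(Add(3, 144), Pow(Add(Add(1, 6), 0), 2)) = Mul(147, Pow(Add(7, 0), 2)) = Mul(147, Pow(7, 2)) = Mul(147, 49) = 7203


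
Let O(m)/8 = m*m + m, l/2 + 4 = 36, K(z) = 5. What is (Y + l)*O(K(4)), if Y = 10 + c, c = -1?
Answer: 17520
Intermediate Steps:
l = 64 (l = -8 + 2*36 = -8 + 72 = 64)
Y = 9 (Y = 10 - 1 = 9)
O(m) = 8*m + 8*m**2 (O(m) = 8*(m*m + m) = 8*(m**2 + m) = 8*(m + m**2) = 8*m + 8*m**2)
(Y + l)*O(K(4)) = (9 + 64)*(8*5*(1 + 5)) = 73*(8*5*6) = 73*240 = 17520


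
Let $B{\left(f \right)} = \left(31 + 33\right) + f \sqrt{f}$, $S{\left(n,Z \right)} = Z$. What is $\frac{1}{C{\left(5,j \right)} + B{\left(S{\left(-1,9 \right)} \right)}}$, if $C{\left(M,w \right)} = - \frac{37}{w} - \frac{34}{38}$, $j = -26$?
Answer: $\frac{494}{45215} \approx 0.010926$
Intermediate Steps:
$C{\left(M,w \right)} = - \frac{17}{19} - \frac{37}{w}$ ($C{\left(M,w \right)} = - \frac{37}{w} - \frac{17}{19} = - \frac{17}{19} - \frac{37}{w}$)
$B{\left(f \right)} = 64 + f^{\frac{3}{2}}$
$\frac{1}{C{\left(5,j \right)} + B{\left(S{\left(-1,9 \right)} \right)}} = \frac{1}{\left(- \frac{17}{19} - \frac{37}{-26}\right) + \left(64 + 9^{\frac{3}{2}}\right)} = \frac{1}{\left(- \frac{17}{19} - - \frac{37}{26}\right) + \left(64 + 27\right)} = \frac{1}{\left(- \frac{17}{19} + \frac{37}{26}\right) + 91} = \frac{1}{\frac{261}{494} + 91} = \frac{1}{\frac{45215}{494}} = \frac{494}{45215}$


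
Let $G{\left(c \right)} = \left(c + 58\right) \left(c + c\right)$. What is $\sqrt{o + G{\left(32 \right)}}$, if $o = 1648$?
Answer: $4 \sqrt{463} \approx 86.07$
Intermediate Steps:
$G{\left(c \right)} = 2 c \left(58 + c\right)$ ($G{\left(c \right)} = \left(58 + c\right) 2 c = 2 c \left(58 + c\right)$)
$\sqrt{o + G{\left(32 \right)}} = \sqrt{1648 + 2 \cdot 32 \left(58 + 32\right)} = \sqrt{1648 + 2 \cdot 32 \cdot 90} = \sqrt{1648 + 5760} = \sqrt{7408} = 4 \sqrt{463}$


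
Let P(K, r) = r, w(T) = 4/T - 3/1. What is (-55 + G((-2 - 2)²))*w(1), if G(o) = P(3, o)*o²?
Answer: 4041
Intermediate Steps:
w(T) = -3 + 4/T (w(T) = 4/T - 3*1 = 4/T - 3 = -3 + 4/T)
G(o) = o³ (G(o) = o*o² = o³)
(-55 + G((-2 - 2)²))*w(1) = (-55 + ((-2 - 2)²)³)*(-3 + 4/1) = (-55 + ((-4)²)³)*(-3 + 4*1) = (-55 + 16³)*(-3 + 4) = (-55 + 4096)*1 = 4041*1 = 4041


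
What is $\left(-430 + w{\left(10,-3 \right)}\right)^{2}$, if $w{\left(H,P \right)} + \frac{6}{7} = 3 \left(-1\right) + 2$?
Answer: $\frac{9138529}{49} \approx 1.865 \cdot 10^{5}$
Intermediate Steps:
$w{\left(H,P \right)} = - \frac{13}{7}$ ($w{\left(H,P \right)} = - \frac{6}{7} + \left(3 \left(-1\right) + 2\right) = - \frac{6}{7} + \left(-3 + 2\right) = - \frac{6}{7} - 1 = - \frac{13}{7}$)
$\left(-430 + w{\left(10,-3 \right)}\right)^{2} = \left(-430 - \frac{13}{7}\right)^{2} = \left(- \frac{3023}{7}\right)^{2} = \frac{9138529}{49}$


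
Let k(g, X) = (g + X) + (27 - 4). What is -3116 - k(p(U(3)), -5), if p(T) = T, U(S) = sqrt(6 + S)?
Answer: -3137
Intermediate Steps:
k(g, X) = 23 + X + g (k(g, X) = (X + g) + 23 = 23 + X + g)
-3116 - k(p(U(3)), -5) = -3116 - (23 - 5 + sqrt(6 + 3)) = -3116 - (23 - 5 + sqrt(9)) = -3116 - (23 - 5 + 3) = -3116 - 1*21 = -3116 - 21 = -3137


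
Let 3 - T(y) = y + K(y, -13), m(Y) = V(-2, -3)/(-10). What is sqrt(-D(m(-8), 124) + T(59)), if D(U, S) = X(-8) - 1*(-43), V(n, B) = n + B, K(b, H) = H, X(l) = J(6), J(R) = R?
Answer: 2*I*sqrt(23) ≈ 9.5917*I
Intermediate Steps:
X(l) = 6
V(n, B) = B + n
m(Y) = 1/2 (m(Y) = (-3 - 2)/(-10) = -5*(-1/10) = 1/2)
D(U, S) = 49 (D(U, S) = 6 - 1*(-43) = 6 + 43 = 49)
T(y) = 16 - y (T(y) = 3 - (y - 13) = 3 - (-13 + y) = 3 + (13 - y) = 16 - y)
sqrt(-D(m(-8), 124) + T(59)) = sqrt(-1*49 + (16 - 1*59)) = sqrt(-49 + (16 - 59)) = sqrt(-49 - 43) = sqrt(-92) = 2*I*sqrt(23)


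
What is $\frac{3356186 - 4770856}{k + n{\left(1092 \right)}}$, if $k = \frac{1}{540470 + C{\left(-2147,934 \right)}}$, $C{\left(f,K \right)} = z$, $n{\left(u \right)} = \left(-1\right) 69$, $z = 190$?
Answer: $\frac{764855482200}{37305539} \approx 20502.0$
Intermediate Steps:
$n{\left(u \right)} = -69$
$C{\left(f,K \right)} = 190$
$k = \frac{1}{540660}$ ($k = \frac{1}{540470 + 190} = \frac{1}{540660} \approx 1.8496 \cdot 10^{-6}$)
$\frac{3356186 - 4770856}{k + n{\left(1092 \right)}} = \frac{3356186 - 4770856}{\frac{1}{540660} - 69} = - \frac{1414670}{- \frac{37305539}{540660}} = \left(-1414670\right) \left(- \frac{540660}{37305539}\right) = \frac{764855482200}{37305539}$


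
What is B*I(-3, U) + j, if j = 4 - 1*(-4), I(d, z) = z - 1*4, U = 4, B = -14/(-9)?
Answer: 8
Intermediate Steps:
B = 14/9 (B = -14*(-⅑) = 14/9 ≈ 1.5556)
I(d, z) = -4 + z (I(d, z) = z - 4 = -4 + z)
j = 8 (j = 4 + 4 = 8)
B*I(-3, U) + j = 14*(-4 + 4)/9 + 8 = (14/9)*0 + 8 = 0 + 8 = 8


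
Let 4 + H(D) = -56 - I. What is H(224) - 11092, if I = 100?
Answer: -11252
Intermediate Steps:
H(D) = -160 (H(D) = -4 + (-56 - 1*100) = -4 + (-56 - 100) = -4 - 156 = -160)
H(224) - 11092 = -160 - 11092 = -11252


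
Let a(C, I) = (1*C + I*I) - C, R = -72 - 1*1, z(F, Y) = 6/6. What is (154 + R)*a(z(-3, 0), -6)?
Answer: 2916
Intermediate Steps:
z(F, Y) = 1 (z(F, Y) = 6*(⅙) = 1)
R = -73 (R = -72 - 1 = -73)
a(C, I) = I² (a(C, I) = (C + I²) - C = I²)
(154 + R)*a(z(-3, 0), -6) = (154 - 73)*(-6)² = 81*36 = 2916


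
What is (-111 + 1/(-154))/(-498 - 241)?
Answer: 17095/113806 ≈ 0.15021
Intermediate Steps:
(-111 + 1/(-154))/(-498 - 241) = (-111 - 1/154)/(-739) = -17095/154*(-1/739) = 17095/113806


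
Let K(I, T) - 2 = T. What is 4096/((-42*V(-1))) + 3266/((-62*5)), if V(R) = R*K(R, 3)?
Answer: 5839/651 ≈ 8.9693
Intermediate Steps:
K(I, T) = 2 + T
V(R) = 5*R (V(R) = R*(2 + 3) = R*5 = 5*R)
4096/((-42*V(-1))) + 3266/((-62*5)) = 4096/((-210*(-1))) + 3266/((-62*5)) = 4096/((-42*(-5))) + 3266/(-310) = 4096/210 + 3266*(-1/310) = 4096*(1/210) - 1633/155 = 2048/105 - 1633/155 = 5839/651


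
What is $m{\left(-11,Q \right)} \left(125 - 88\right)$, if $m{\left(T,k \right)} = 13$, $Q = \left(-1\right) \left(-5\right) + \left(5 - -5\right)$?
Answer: $481$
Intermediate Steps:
$Q = 15$ ($Q = 5 + \left(5 + 5\right) = 5 + 10 = 15$)
$m{\left(-11,Q \right)} \left(125 - 88\right) = 13 \left(125 - 88\right) = 13 \cdot 37 = 481$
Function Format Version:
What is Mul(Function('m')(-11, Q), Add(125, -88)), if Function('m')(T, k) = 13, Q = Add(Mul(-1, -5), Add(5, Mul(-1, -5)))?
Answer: 481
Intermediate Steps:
Q = 15 (Q = Add(5, Add(5, 5)) = Add(5, 10) = 15)
Mul(Function('m')(-11, Q), Add(125, -88)) = Mul(13, Add(125, -88)) = Mul(13, 37) = 481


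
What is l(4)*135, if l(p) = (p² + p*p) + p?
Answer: 4860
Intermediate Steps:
l(p) = p + 2*p² (l(p) = (p² + p²) + p = 2*p² + p = p + 2*p²)
l(4)*135 = (4*(1 + 2*4))*135 = (4*(1 + 8))*135 = (4*9)*135 = 36*135 = 4860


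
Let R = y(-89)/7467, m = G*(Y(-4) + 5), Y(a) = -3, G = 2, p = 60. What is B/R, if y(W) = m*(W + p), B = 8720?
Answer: -16278060/29 ≈ -5.6131e+5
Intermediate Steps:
m = 4 (m = 2*(-3 + 5) = 2*2 = 4)
y(W) = 240 + 4*W (y(W) = 4*(W + 60) = 4*(60 + W) = 240 + 4*W)
R = -116/7467 (R = (240 + 4*(-89))/7467 = (240 - 356)*(1/7467) = -116*1/7467 = -116/7467 ≈ -0.015535)
B/R = 8720/(-116/7467) = 8720*(-7467/116) = -16278060/29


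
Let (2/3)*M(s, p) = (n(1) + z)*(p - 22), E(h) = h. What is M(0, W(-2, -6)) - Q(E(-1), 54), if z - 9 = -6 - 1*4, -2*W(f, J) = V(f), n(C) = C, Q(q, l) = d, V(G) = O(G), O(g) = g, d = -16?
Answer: 16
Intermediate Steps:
V(G) = G
Q(q, l) = -16
W(f, J) = -f/2
z = -1 (z = 9 + (-6 - 1*4) = 9 + (-6 - 4) = 9 - 10 = -1)
M(s, p) = 0 (M(s, p) = 3*((1 - 1)*(p - 22))/2 = 3*(0*(-22 + p))/2 = (3/2)*0 = 0)
M(0, W(-2, -6)) - Q(E(-1), 54) = 0 - 1*(-16) = 0 + 16 = 16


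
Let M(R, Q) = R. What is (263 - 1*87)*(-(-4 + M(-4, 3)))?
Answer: 1408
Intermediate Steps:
(263 - 1*87)*(-(-4 + M(-4, 3))) = (263 - 1*87)*(-(-4 - 4)) = (263 - 87)*(-1*(-8)) = 176*8 = 1408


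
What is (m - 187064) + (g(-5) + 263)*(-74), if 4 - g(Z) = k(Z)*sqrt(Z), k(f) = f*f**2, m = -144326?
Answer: -351148 - 9250*I*sqrt(5) ≈ -3.5115e+5 - 20684.0*I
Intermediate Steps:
k(f) = f**3
g(Z) = 4 - Z**(7/2) (g(Z) = 4 - Z**3*sqrt(Z) = 4 - Z**(7/2))
(m - 187064) + (g(-5) + 263)*(-74) = (-144326 - 187064) + ((4 - (-5)**(7/2)) + 263)*(-74) = -331390 + ((4 - (-125)*I*sqrt(5)) + 263)*(-74) = -331390 + ((4 + 125*I*sqrt(5)) + 263)*(-74) = -331390 + (267 + 125*I*sqrt(5))*(-74) = -331390 + (-19758 - 9250*I*sqrt(5)) = -351148 - 9250*I*sqrt(5)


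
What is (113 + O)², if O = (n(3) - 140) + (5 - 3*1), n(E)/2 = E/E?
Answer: 529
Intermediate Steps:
n(E) = 2 (n(E) = 2*(E/E) = 2*1 = 2)
O = -136 (O = (2 - 140) + (5 - 3*1) = -138 + (5 - 3) = -138 + 2 = -136)
(113 + O)² = (113 - 136)² = (-23)² = 529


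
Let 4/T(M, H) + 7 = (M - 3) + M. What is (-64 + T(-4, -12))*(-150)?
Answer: 28900/3 ≈ 9633.3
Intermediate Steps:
T(M, H) = 4/(-10 + 2*M) (T(M, H) = 4/(-7 + ((M - 3) + M)) = 4/(-7 + ((-3 + M) + M)) = 4/(-7 + (-3 + 2*M)) = 4/(-10 + 2*M))
(-64 + T(-4, -12))*(-150) = (-64 + 2/(-5 - 4))*(-150) = (-64 + 2/(-9))*(-150) = (-64 + 2*(-⅑))*(-150) = (-64 - 2/9)*(-150) = -578/9*(-150) = 28900/3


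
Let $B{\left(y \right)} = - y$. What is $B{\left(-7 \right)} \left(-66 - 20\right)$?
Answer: $-602$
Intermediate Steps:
$B{\left(-7 \right)} \left(-66 - 20\right) = \left(-1\right) \left(-7\right) \left(-66 - 20\right) = 7 \left(-86\right) = -602$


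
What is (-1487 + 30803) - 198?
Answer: 29118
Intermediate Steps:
(-1487 + 30803) - 198 = 29316 - 198 = 29118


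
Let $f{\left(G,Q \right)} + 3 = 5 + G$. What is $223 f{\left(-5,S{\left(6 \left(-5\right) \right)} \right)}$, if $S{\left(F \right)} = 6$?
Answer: $-669$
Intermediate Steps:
$f{\left(G,Q \right)} = 2 + G$ ($f{\left(G,Q \right)} = -3 + \left(5 + G\right) = 2 + G$)
$223 f{\left(-5,S{\left(6 \left(-5\right) \right)} \right)} = 223 \left(2 - 5\right) = 223 \left(-3\right) = -669$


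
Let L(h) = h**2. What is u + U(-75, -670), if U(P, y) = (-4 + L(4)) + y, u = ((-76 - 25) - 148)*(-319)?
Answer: 78773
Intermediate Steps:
u = 79431 (u = (-101 - 148)*(-319) = -249*(-319) = 79431)
U(P, y) = 12 + y (U(P, y) = (-4 + 4**2) + y = (-4 + 16) + y = 12 + y)
u + U(-75, -670) = 79431 + (12 - 670) = 79431 - 658 = 78773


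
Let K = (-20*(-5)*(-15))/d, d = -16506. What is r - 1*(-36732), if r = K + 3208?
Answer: 109875190/2751 ≈ 39940.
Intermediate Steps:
K = 250/2751 (K = (-20*(-5)*(-15))/(-16506) = (100*(-15))*(-1/16506) = -1500*(-1/16506) = 250/2751 ≈ 0.090876)
r = 8825458/2751 (r = 250/2751 + 3208 = 8825458/2751 ≈ 3208.1)
r - 1*(-36732) = 8825458/2751 - 1*(-36732) = 8825458/2751 + 36732 = 109875190/2751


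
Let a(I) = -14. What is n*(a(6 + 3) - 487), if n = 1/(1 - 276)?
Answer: 501/275 ≈ 1.8218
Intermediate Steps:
n = -1/275 (n = 1/(-275) = -1/275 ≈ -0.0036364)
n*(a(6 + 3) - 487) = -(-14 - 487)/275 = -1/275*(-501) = 501/275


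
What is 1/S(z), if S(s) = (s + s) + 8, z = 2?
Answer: 1/12 ≈ 0.083333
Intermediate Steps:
S(s) = 8 + 2*s (S(s) = 2*s + 8 = 8 + 2*s)
1/S(z) = 1/(8 + 2*2) = 1/(8 + 4) = 1/12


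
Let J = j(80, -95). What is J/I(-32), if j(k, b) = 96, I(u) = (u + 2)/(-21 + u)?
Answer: 848/5 ≈ 169.60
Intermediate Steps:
I(u) = (2 + u)/(-21 + u)
J = 96
J/I(-32) = 96/(((2 - 32)/(-21 - 32))) = 96/((-30/(-53))) = 96/((-1/53*(-30))) = 96/(30/53) = 96*(53/30) = 848/5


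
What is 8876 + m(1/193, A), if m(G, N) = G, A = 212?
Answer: 1713069/193 ≈ 8876.0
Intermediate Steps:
8876 + m(1/193, A) = 8876 + 1/193 = 1713069/193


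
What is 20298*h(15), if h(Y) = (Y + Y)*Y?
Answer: 9134100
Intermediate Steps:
h(Y) = 2*Y² (h(Y) = (2*Y)*Y = 2*Y²)
20298*h(15) = 20298*(2*15²) = 20298*(2*225) = 20298*450 = 9134100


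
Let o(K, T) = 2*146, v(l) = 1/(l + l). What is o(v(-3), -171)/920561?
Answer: 292/920561 ≈ 0.00031720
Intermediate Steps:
v(l) = 1/(2*l)
o(K, T) = 292
o(v(-3), -171)/920561 = 292/920561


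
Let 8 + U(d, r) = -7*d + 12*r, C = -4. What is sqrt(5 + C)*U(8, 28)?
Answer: 272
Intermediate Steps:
U(d, r) = -8 - 7*d + 12*r (U(d, r) = -8 + (-7*d + 12*r) = -8 - 7*d + 12*r)
sqrt(5 + C)*U(8, 28) = sqrt(5 - 4)*(-8 - 7*8 + 12*28) = sqrt(1)*(-8 - 56 + 336) = 1*272 = 272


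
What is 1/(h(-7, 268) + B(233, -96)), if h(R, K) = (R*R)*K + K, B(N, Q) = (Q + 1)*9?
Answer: 1/12545 ≈ 7.9713e-5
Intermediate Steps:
B(N, Q) = 9 + 9*Q (B(N, Q) = (1 + Q)*9 = 9 + 9*Q)
h(R, K) = K + K*R**2 (h(R, K) = R**2*K + K = K*R**2 + K = K + K*R**2)
1/(h(-7, 268) + B(233, -96)) = 1/(268*(1 + (-7)**2) + (9 + 9*(-96))) = 1/(268*(1 + 49) + (9 - 864)) = 1/(268*50 - 855) = 1/(13400 - 855) = 1/12545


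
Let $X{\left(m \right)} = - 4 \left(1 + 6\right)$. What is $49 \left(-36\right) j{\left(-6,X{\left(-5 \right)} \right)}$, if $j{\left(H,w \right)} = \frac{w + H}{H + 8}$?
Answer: $29988$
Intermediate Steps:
$X{\left(m \right)} = -28$ ($X{\left(m \right)} = \left(-4\right) 7 = -28$)
$j{\left(H,w \right)} = \frac{H + w}{8 + H}$
$49 \left(-36\right) j{\left(-6,X{\left(-5 \right)} \right)} = 49 \left(-36\right) \frac{-6 - 28}{8 - 6} = - 1764 \cdot \frac{1}{2} \left(-34\right) = \left(-1764\right) \left(-17\right) = 29988$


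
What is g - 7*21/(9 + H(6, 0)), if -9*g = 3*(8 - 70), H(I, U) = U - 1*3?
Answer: -23/6 ≈ -3.8333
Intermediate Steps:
H(I, U) = -3 + U (H(I, U) = U - 3 = -3 + U)
g = 62/3 (g = -(8 - 70)/3 = -(-62)/3 = -1/9*(-186) = 62/3 ≈ 20.667)
g - 7*21/(9 + H(6, 0)) = 62/3 - 7*21/(9 + (-3 + 0)) = 62/3 - 147/(9 - 3) = 62/3 - 147/6 = 62/3 - 1*49/2 = 62/3 - 49/2 = -23/6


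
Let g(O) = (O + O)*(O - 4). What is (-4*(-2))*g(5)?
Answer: 80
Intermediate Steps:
g(O) = 2*O*(-4 + O) (g(O) = (2*O)*(-4 + O) = 2*O*(-4 + O))
(-4*(-2))*g(5) = (-4*(-2))*(2*5*(-4 + 5)) = 8*(2*5*1) = 8*10 = 80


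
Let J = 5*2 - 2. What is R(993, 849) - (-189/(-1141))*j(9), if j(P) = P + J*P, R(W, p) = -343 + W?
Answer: 103763/163 ≈ 636.58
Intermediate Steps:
J = 8 (J = 10 - 2 = 8)
j(P) = 9*P (j(P) = P + 8*P = 9*P)
R(993, 849) - (-189/(-1141))*j(9) = (-343 + 993) - (-189/(-1141))*9*9 = 650 - (-189*(-1/1141))*81 = 650 - 27*81/163 = 650 - 1*2187/163 = 650 - 2187/163 = 103763/163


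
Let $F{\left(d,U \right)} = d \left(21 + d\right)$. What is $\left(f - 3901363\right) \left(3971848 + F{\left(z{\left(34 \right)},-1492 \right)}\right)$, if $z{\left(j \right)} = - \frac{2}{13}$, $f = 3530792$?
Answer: $- \frac{248742733950670}{169} \approx -1.4719 \cdot 10^{12}$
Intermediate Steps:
$z{\left(j \right)} = - \frac{2}{13}$ ($z{\left(j \right)} = \left(-2\right) \frac{1}{13} = - \frac{2}{13}$)
$\left(f - 3901363\right) \left(3971848 + F{\left(z{\left(34 \right)},-1492 \right)}\right) = \left(3530792 - 3901363\right) \left(3971848 - \frac{2 \left(21 - \frac{2}{13}\right)}{13}\right) = - 370571 \left(3971848 - \frac{542}{169}\right) = \left(-370571\right) \frac{671241770}{169} = - \frac{248742733950670}{169}$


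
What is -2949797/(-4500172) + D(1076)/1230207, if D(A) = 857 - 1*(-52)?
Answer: 1210983858109/1845381031868 ≈ 0.65622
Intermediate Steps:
D(A) = 909 (D(A) = 857 + 52 = 909)
-2949797/(-4500172) + D(1076)/1230207 = -2949797/(-4500172) + 909/1230207 = -2949797*(-1/4500172) + 909*(1/1230207) = 2949797/4500172 + 303/410069 = 1210983858109/1845381031868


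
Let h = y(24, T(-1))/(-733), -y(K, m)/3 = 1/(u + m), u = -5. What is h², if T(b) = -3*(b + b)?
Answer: 9/537289 ≈ 1.6751e-5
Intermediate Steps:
T(b) = -6*b
y(K, m) = -3/(-5 + m)
h = 3/733 (h = -3/(-5 - 6*(-1))/(-733) = -3/(-5 + 6)*(-1/733) = -3/1*(-1/733) = -3*1*(-1/733) = -3*(-1/733) = 3/733 ≈ 0.0040928)
h² = (3/733)² = 9/537289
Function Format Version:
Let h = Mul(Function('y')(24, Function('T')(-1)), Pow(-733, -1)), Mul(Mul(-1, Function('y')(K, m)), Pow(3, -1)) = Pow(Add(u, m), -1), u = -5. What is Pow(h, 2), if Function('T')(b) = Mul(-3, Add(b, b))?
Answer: Rational(9, 537289) ≈ 1.6751e-5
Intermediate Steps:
Function('T')(b) = Mul(-6, b) (Function('T')(b) = Mul(-3, Mul(2, b)) = Mul(-6, b))
Function('y')(K, m) = Mul(-3, Pow(Add(-5, m), -1))
h = Rational(3, 733) (h = Mul(Mul(-3, Pow(Add(-5, Mul(-6, -1)), -1)), Pow(-733, -1)) = Mul(Mul(-3, Pow(Add(-5, 6), -1)), Rational(-1, 733)) = Mul(Mul(-3, Pow(1, -1)), Rational(-1, 733)) = Mul(Mul(-3, 1), Rational(-1, 733)) = Mul(-3, Rational(-1, 733)) = Rational(3, 733) ≈ 0.0040928)
Pow(h, 2) = Pow(Rational(3, 733), 2) = Rational(9, 537289)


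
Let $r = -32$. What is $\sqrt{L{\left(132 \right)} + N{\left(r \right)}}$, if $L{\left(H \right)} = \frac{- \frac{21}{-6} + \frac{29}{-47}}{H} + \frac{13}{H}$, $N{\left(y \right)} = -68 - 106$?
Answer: $\frac{i \sqrt{6692561898}}{6204} \approx 13.186 i$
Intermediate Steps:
$N{\left(y \right)} = -174$
$L{\left(H \right)} = \frac{1493}{94 H}$ ($L{\left(H \right)} = \frac{\left(-21\right) \left(- \frac{1}{6}\right) + 29 \left(- \frac{1}{47}\right)}{H} + \frac{13}{H} = \frac{\frac{7}{2} - \frac{29}{47}}{H} + \frac{13}{H} = \frac{271}{94 H} + \frac{13}{H} = \frac{1493}{94 H}$)
$\sqrt{L{\left(132 \right)} + N{\left(r \right)}} = \sqrt{\frac{1493}{94 \cdot 132} - 174} = \sqrt{\frac{1493}{94} \cdot \frac{1}{132} - 174} = \sqrt{\frac{1493}{12408} - 174} = \sqrt{- \frac{2157499}{12408}} = \frac{i \sqrt{6692561898}}{6204}$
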